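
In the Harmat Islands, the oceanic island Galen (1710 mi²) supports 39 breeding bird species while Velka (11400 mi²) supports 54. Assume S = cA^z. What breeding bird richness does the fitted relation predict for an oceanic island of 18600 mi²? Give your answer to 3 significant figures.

58.7

z = ln(54/39) / ln(11400/1710) = 0.3254 / 1.8971 = 0.1715
c = 39 / 1710^0.1715 = 39 / 3.586 = 10.88
S₃ = 10.88 × 18600^0.1715 = 10.88 × 5.4 ≈ 58.73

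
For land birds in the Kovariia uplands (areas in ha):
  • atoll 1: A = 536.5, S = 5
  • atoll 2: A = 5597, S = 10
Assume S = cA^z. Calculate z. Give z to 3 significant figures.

0.296

Taking logs: ln S = ln c + z ln A, so z = (ln S₂ − ln S₁)/(ln A₂ − ln A₁).
z = ln(10/5) / ln(5597/536.5) = ln(2) / ln(10.43) = 0.6931 / 2.3449 = 0.2956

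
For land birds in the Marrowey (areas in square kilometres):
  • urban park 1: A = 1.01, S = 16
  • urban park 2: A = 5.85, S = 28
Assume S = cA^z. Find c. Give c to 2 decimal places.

z = ln(S₂/S₁) / ln(A₂/A₁) = ln(28/16) / ln(5.85/1.01) = 0.5596 / 1.7565 = 0.3186
c = S₁ / A₁^z = 16 / 1.01^0.3186 = 16 / 1.003 = 15.95

15.95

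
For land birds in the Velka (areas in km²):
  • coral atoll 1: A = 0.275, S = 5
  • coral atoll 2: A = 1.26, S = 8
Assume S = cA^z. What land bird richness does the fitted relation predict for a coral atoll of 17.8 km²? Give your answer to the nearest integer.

z = ln(8/5) / ln(1.26/0.275) = 0.4700 / 1.5221 = 0.3088
c = 5 / 0.275^0.3088 = 5 / 0.6712 = 7.449
S₃ = 7.449 × 17.8^0.3088 = 7.449 × 2.433 ≈ 18.12

18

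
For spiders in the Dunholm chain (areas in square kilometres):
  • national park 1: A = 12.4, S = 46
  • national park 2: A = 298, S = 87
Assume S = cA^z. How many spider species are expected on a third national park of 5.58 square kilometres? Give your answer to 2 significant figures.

39

z = ln(87/46) / ln(298/12.4) = 0.6373 / 3.1794 = 0.2004
c = 46 / 12.4^0.2004 = 46 / 1.656 = 27.77
S₃ = 27.77 × 5.58^0.2004 = 27.77 × 1.411 ≈ 39.2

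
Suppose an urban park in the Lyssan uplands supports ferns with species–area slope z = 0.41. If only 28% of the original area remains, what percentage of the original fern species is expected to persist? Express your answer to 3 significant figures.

59.3%

S_new/S_old = (A_new/A_old)^z = 0.28^0.41
= exp(0.41 × ln 0.28) = exp(0.41 × -1.2730) = exp(-0.5219) ≈ 0.5934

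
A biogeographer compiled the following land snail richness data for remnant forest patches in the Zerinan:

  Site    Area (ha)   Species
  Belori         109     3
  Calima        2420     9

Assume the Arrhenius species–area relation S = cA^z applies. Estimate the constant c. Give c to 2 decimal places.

z = ln(S₂/S₁) / ln(A₂/A₁) = ln(9/3) / ln(2420/109) = 1.0986 / 3.1002 = 0.3544
c = S₁ / A₁^z = 3 / 109^0.3544 = 3 / 5.272 = 0.569

0.57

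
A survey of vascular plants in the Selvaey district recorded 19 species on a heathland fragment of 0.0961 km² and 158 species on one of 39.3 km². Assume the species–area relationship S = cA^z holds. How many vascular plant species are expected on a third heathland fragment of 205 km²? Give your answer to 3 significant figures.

283

z = ln(158/19) / ln(39.3/0.0961) = 2.1182 / 6.0136 = 0.3522
c = 19 / 0.0961^0.3522 = 19 / 0.4382 = 43.36
S₃ = 43.36 × 205^0.3522 = 43.36 × 6.52 ≈ 282.7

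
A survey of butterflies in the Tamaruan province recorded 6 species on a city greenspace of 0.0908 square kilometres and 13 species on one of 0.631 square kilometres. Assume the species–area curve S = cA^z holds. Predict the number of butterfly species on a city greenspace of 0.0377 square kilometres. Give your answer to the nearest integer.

4

z = ln(13/6) / ln(0.631/0.0908) = 0.7732 / 1.9386 = 0.3988
c = 6 / 0.0908^0.3988 = 6 / 0.3841 = 15.62
S₃ = 15.62 × 0.0377^0.3988 = 15.62 × 0.2705 ≈ 4.226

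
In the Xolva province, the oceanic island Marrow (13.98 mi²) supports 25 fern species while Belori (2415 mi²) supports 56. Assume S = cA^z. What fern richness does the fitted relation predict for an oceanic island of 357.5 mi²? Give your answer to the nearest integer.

z = ln(56/25) / ln(2415/13.98) = 0.8065 / 5.1518 = 0.1565
c = 25 / 13.98^0.1565 = 25 / 1.511 = 16.54
S₃ = 16.54 × 357.5^0.1565 = 16.54 × 2.51 ≈ 41.53

42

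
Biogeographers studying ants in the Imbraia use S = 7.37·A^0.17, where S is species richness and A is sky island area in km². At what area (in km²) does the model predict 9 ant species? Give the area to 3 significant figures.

9 = 7.37 × A^0.17  ⇒  A^0.17 = 9/7.37 = 1.221
ln A = ln(1.221) / 0.17 = 0.1998 / 0.17 = 1.1753
A = e^1.1753 ≈ 3.239 km²

3.24 km²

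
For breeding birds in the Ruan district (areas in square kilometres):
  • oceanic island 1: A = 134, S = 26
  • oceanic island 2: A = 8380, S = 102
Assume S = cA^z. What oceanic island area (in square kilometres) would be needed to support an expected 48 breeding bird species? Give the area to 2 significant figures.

z = ln(102/26) / ln(8380/134) = 1.3669 / 4.1358 = 0.3305
c = 26 / 134^0.3305 = 26 / 5.047 = 5.152
A = (48/5.152)^(1/0.3305) ⇒ ln A = ln(9.317)/0.3305 = 6.7529
A = e^6.7529 ≈ 856.5 square kilometres

860 square kilometres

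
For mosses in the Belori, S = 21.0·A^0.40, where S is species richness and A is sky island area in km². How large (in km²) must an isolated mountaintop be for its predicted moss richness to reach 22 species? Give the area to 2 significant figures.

1.1 km²

22 = 21 × A^0.4  ⇒  A^0.4 = 22/21 = 1.048
ln A = ln(1.048) / 0.4 = 0.0465 / 0.4 = 0.1163
A = e^0.1163 ≈ 1.123 km²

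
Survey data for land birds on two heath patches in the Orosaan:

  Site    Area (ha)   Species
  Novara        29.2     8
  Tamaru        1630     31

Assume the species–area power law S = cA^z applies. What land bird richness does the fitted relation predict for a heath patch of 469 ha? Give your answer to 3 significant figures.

20.4

z = ln(31/8) / ln(1630/29.2) = 1.3545 / 4.0222 = 0.3368
c = 8 / 29.2^0.3368 = 8 / 3.115 = 2.568
S₃ = 2.568 × 469^0.3368 = 2.568 × 7.935 ≈ 20.38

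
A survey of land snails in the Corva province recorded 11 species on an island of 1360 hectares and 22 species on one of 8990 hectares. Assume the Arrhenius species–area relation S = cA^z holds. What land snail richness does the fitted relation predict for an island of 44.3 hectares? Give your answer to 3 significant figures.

3.13

z = ln(22/11) / ln(8990/1360) = 0.6931 / 1.8886 = 0.3670
c = 11 / 1360^0.3670 = 11 / 14.13 = 0.7787
S₃ = 0.7787 × 44.3^0.3670 = 0.7787 × 4.02 ≈ 3.13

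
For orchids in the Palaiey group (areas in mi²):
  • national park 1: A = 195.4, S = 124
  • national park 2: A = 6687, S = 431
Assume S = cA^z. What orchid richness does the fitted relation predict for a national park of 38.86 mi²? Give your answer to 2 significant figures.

z = ln(431/124) / ln(6687/195.4) = 1.2458 / 3.5329 = 0.3526
c = 124 / 195.4^0.3526 = 124 / 6.425 = 19.3
S₃ = 19.3 × 38.86^0.3526 = 19.3 × 3.635 ≈ 70.16

70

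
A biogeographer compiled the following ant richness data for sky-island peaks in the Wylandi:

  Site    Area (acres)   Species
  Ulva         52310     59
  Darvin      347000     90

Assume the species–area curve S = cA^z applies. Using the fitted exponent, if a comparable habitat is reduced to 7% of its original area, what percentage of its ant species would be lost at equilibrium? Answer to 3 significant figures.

z = ln(90/59) / ln(347000/52310) = 0.4223 / 1.8921 = 0.2232
S_new/S_old = (A_new/A_old)^z = 0.07^0.2232 = exp(0.2232 × -2.6593) = 0.5524
Fraction lost = 1 − 0.5524 = 0.4476

44.8%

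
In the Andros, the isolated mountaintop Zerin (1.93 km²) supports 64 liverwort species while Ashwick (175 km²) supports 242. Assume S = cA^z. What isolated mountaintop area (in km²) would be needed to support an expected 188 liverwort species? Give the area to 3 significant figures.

z = ln(242/64) / ln(175/1.93) = 1.3301 / 4.5073 = 0.2951
c = 64 / 1.93^0.2951 = 64 / 1.214 = 52.71
A = (188/52.71)^(1/0.2951) ⇒ ln A = ln(3.567)/0.2951 = 4.3091
A = e^4.3091 ≈ 74.38 km²

74.4 km²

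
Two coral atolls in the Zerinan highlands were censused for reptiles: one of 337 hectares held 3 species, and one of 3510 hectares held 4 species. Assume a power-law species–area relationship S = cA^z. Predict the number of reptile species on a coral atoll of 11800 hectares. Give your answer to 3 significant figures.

4.64

z = ln(4/3) / ln(3510/337) = 0.2877 / 2.3433 = 0.1228
c = 3 / 337^0.1228 = 3 / 2.043 = 1.468
S₃ = 1.468 × 11800^0.1228 = 1.468 × 3.162 ≈ 4.642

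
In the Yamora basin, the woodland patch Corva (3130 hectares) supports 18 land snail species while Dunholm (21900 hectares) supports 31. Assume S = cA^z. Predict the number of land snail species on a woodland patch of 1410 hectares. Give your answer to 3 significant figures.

z = ln(31/18) / ln(21900/3130) = 0.5436 / 1.9455 = 0.2794
c = 18 / 3130^0.2794 = 18 / 9.479 = 1.899
S₃ = 1.899 × 1410^0.2794 = 1.899 × 7.585 ≈ 14.4

14.4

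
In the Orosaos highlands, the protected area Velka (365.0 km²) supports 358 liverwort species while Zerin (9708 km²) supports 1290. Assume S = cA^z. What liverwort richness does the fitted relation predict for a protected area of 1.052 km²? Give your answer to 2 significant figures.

z = ln(1290/358) / ln(9708/365) = 1.2819 / 3.2808 = 0.3907
c = 358 / 365^0.3907 = 358 / 10.03 = 35.71
S₃ = 35.71 × 1.052^0.3907 = 35.71 × 1.02 ≈ 36.42

36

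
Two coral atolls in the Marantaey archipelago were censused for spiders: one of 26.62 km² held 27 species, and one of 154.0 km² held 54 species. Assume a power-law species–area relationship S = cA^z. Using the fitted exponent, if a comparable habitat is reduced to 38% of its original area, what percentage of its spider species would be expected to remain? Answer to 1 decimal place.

68.2%

z = ln(54/27) / ln(154/26.62) = 0.6931 / 1.7553 = 0.3949
S_new/S_old = (A_new/A_old)^z = 0.38^0.3949 = exp(0.3949 × -0.9676) = 0.6824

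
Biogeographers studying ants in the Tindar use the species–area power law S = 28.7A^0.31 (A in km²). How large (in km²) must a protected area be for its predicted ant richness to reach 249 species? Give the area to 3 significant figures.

1060 km²

249 = 28.7 × A^0.31  ⇒  A^0.31 = 249/28.7 = 8.676
ln A = ln(8.676) / 0.31 = 2.1606 / 0.31 = 6.9695
A = e^6.9695 ≈ 1064 km²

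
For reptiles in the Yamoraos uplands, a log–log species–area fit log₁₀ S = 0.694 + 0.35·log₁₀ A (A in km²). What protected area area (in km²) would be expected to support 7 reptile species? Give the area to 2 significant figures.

7 = 4.943 × A^0.35  ⇒  A^0.35 = 7/4.943 = 1.416
ln A = ln(1.416) / 0.35 = 0.3479 / 0.35 = 0.9940
A = e^0.9940 ≈ 2.702 km²

2.7 km²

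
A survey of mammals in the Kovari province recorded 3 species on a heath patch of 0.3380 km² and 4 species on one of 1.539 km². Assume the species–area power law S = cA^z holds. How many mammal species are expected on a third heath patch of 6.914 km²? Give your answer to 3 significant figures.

z = ln(4/3) / ln(1.539/0.338) = 0.2877 / 1.5158 = 0.1898
c = 3 / 0.338^0.1898 = 3 / 0.8139 = 3.686
S₃ = 3.686 × 6.914^0.1898 = 3.686 × 1.443 ≈ 5.32

5.32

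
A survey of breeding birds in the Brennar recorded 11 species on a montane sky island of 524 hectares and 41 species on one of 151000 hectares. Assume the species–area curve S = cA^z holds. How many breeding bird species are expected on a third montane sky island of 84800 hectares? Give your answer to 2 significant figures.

z = ln(41/11) / ln(151000/524) = 1.3157 / 5.6635 = 0.2323
c = 11 / 524^0.2323 = 11 / 4.283 = 2.568
S₃ = 2.568 × 84800^0.2323 = 2.568 × 13.96 ≈ 35.86

36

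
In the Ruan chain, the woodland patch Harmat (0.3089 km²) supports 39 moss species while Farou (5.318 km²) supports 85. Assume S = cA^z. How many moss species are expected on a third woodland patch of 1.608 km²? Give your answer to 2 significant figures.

61

z = ln(85/39) / ln(5.318/0.3089) = 0.7791 / 2.8458 = 0.2738
c = 39 / 0.3089^0.2738 = 39 / 0.725 = 53.79
S₃ = 53.79 × 1.608^0.2738 = 53.79 × 1.139 ≈ 61.26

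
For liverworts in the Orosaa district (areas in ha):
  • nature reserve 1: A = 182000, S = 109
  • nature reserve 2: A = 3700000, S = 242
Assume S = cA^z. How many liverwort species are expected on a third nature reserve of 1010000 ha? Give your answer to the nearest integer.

172

z = ln(242/109) / ln(3700000/182000) = 0.7976 / 3.0121 = 0.2648
c = 109 / 182000^0.2648 = 109 / 24.71 = 4.411
S₃ = 4.411 × 1010000^0.2648 = 4.411 × 38.9 ≈ 171.6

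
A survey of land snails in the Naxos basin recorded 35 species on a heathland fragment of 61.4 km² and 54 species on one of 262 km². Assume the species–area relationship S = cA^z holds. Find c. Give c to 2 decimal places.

10.22

z = ln(S₂/S₁) / ln(A₂/A₁) = ln(54/35) / ln(262/61.4) = 0.4336 / 1.4509 = 0.2989
c = S₁ / A₁^z = 35 / 61.4^0.2989 = 35 / 3.423 = 10.22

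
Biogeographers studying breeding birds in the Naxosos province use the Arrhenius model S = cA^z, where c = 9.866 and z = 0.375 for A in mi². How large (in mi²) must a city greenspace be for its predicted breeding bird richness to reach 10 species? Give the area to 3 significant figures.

10 = 9.866 × A^0.375  ⇒  A^0.375 = 10/9.866 = 1.014
ln A = ln(1.014) / 0.375 = 0.0135 / 0.375 = 0.0360
A = e^0.0360 ≈ 1.037 mi²

1.04 mi²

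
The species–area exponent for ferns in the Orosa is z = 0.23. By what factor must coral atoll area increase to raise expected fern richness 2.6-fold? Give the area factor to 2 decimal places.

63.71

(A₂/A₁)^0.23 = 2.6, so A₂/A₁ = 2.6^(1/0.23) = 2.6^4.348
ln(A₂/A₁) = ln 2.6 / 0.23 = 0.9555 / 0.23 = 4.1544
A₂/A₁ = e^4.1544 ≈ 63.71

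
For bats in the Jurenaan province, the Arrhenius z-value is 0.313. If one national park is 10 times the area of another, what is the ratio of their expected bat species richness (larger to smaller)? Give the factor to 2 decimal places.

2.06

S₂/S₁ = (A₂/A₁)^z = 10^0.313
ln(S₂/S₁) = 0.313 × ln 10 = 0.313 × 2.3026 = 0.7207
S₂/S₁ = e^0.7207 ≈ 2.056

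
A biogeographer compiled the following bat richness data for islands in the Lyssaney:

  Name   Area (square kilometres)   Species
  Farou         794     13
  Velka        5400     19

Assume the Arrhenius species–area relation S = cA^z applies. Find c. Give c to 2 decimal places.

3.47

z = ln(S₂/S₁) / ln(A₂/A₁) = ln(19/13) / ln(5400/794) = 0.3795 / 1.9171 = 0.1980
c = S₁ / A₁^z = 13 / 794^0.1980 = 13 / 3.75 = 3.467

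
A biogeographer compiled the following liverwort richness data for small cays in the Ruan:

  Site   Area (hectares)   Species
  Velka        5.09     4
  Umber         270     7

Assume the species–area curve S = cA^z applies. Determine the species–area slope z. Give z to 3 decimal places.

Taking logs: ln S = ln c + z ln A, so z = (ln S₂ − ln S₁)/(ln A₂ − ln A₁).
z = ln(7/4) / ln(270/5.09) = ln(1.75) / ln(53.05) = 0.5596 / 3.9711 = 0.1409

0.141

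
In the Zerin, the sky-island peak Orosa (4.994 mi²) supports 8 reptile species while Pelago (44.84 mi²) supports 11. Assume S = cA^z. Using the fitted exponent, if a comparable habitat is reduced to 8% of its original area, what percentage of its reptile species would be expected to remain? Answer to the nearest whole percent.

z = ln(11/8) / ln(44.84/4.994) = 0.3185 / 2.1949 = 0.1451
S_new/S_old = (A_new/A_old)^z = 0.08^0.1451 = exp(0.1451 × -2.5257) = 0.6932

69%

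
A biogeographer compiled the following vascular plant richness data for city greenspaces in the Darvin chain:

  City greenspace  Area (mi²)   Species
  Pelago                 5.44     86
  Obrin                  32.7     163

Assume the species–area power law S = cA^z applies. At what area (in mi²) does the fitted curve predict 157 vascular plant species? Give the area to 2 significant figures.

z = ln(163/86) / ln(32.7/5.44) = 0.6394 / 1.7936 = 0.3565
c = 86 / 5.44^0.3565 = 86 / 1.829 = 47.02
A = (157/47.02)^(1/0.3565) ⇒ ln A = ln(3.339)/0.3565 = 3.3822
A = e^3.3822 ≈ 29.43 mi²

29 mi²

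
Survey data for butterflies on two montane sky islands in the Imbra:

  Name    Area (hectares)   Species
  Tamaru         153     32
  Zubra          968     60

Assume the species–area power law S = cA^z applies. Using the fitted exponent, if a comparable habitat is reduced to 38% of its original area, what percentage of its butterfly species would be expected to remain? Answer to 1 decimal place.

z = ln(60/32) / ln(968/153) = 0.6286 / 1.8448 = 0.3407
S_new/S_old = (A_new/A_old)^z = 0.38^0.3407 = exp(0.3407 × -0.9676) = 0.7191

71.9%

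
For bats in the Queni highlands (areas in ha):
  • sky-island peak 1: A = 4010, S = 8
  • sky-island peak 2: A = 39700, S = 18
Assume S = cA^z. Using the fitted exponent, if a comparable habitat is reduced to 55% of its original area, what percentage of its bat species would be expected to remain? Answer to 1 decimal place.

80.9%

z = ln(18/8) / ln(39700/4010) = 0.8109 / 2.2926 = 0.3537
S_new/S_old = (A_new/A_old)^z = 0.55^0.3537 = exp(0.3537 × -0.5978) = 0.8094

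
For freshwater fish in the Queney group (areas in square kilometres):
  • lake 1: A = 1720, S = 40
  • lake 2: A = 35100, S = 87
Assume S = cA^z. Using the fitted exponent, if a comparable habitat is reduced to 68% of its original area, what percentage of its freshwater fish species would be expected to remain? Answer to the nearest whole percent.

z = ln(87/40) / ln(35100/1720) = 0.7770 / 3.0159 = 0.2576
S_new/S_old = (A_new/A_old)^z = 0.68^0.2576 = exp(0.2576 × -0.3857) = 0.9054

91%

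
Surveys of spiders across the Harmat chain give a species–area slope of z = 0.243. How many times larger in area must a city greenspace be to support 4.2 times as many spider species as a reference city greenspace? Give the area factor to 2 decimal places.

367.12

(A₂/A₁)^0.243 = 4.2, so A₂/A₁ = 4.2^(1/0.243) = 4.2^4.115
ln(A₂/A₁) = ln 4.2 / 0.243 = 1.4351 / 0.243 = 5.9057
A₂/A₁ = e^5.9057 ≈ 367.1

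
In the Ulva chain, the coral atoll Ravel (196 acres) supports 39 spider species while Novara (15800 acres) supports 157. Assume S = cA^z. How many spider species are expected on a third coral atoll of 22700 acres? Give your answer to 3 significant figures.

z = ln(157/39) / ln(15800/196) = 1.3927 / 4.3897 = 0.3173
c = 39 / 196^0.3173 = 39 / 5.336 = 7.308
S₃ = 7.308 × 22700^0.3173 = 7.308 × 24.1 ≈ 176.1

176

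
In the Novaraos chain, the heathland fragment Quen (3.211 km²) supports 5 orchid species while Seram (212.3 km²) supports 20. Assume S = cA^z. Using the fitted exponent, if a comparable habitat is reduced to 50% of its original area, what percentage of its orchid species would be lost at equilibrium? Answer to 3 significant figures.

z = ln(20/5) / ln(212.3/3.211) = 1.3863 / 4.1914 = 0.3307
S_new/S_old = (A_new/A_old)^z = 0.5^0.3307 = exp(0.3307 × -0.6931) = 0.7951
Fraction lost = 1 − 0.7951 = 0.2049

20.5%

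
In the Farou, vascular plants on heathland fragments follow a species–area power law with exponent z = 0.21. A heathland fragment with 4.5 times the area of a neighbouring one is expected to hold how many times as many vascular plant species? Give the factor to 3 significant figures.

S₂/S₁ = (A₂/A₁)^z = 4.5^0.21
ln(S₂/S₁) = 0.21 × ln 4.5 = 0.21 × 1.5041 = 0.3159
S₂/S₁ = e^0.3159 ≈ 1.371

1.37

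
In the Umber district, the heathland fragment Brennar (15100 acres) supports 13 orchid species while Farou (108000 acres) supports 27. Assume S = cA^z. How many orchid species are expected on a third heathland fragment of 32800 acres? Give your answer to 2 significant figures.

17

z = ln(27/13) / ln(108000/15100) = 0.7309 / 1.9674 = 0.3715
c = 13 / 15100^0.3715 = 13 / 35.68 = 0.3643
S₃ = 0.3643 × 32800^0.3715 = 0.3643 × 47.6 ≈ 17.34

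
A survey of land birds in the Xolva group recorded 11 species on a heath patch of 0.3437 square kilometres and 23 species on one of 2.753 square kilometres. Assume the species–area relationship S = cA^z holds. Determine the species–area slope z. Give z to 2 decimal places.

Taking logs: ln S = ln c + z ln A, so z = (ln S₂ − ln S₁)/(ln A₂ − ln A₁).
z = ln(23/11) / ln(2.753/0.3437) = ln(2.091) / ln(8.01) = 0.7376 / 2.0807 = 0.3545

0.35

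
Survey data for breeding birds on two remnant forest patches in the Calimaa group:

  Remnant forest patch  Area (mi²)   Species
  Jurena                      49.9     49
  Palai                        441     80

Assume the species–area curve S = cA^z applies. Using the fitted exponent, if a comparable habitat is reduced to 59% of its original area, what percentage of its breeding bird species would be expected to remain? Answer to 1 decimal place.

88.8%

z = ln(80/49) / ln(441/49.9) = 0.4902 / 2.1790 = 0.2250
S_new/S_old = (A_new/A_old)^z = 0.59^0.2250 = exp(0.2250 × -0.5276) = 0.8881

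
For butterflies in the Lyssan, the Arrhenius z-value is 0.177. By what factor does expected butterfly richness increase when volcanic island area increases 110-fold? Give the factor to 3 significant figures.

2.30

S₂/S₁ = (A₂/A₁)^z = 110^0.177
ln(S₂/S₁) = 0.177 × ln 110 = 0.177 × 4.7005 = 0.8320
S₂/S₁ = e^0.8320 ≈ 2.298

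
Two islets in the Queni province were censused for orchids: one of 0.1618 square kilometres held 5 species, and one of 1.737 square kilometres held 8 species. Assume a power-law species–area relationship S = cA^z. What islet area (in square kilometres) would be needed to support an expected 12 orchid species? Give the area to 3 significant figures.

13.5 square kilometres

z = ln(8/5) / ln(1.737/0.1618) = 0.4700 / 2.3736 = 0.1980
c = 5 / 0.1618^0.1980 = 5 / 0.6972 = 7.171
A = (12/7.171)^(1/0.1980) ⇒ ln A = ln(1.673)/0.1980 = 2.5998
A = e^2.5998 ≈ 13.46 square kilometres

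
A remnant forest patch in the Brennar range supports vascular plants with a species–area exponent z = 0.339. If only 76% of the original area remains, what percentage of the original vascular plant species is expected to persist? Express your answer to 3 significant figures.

91.1%

S_new/S_old = (A_new/A_old)^z = 0.76^0.339
= exp(0.339 × ln 0.76) = exp(0.339 × -0.2744) = exp(-0.0930) ≈ 0.9112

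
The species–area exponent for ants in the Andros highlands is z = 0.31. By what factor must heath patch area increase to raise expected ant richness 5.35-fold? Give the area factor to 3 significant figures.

224

(A₂/A₁)^0.31 = 5.35, so A₂/A₁ = 5.35^(1/0.31) = 5.35^3.226
ln(A₂/A₁) = ln 5.35 / 0.31 = 1.6771 / 0.31 = 5.4100
A₂/A₁ = e^5.4100 ≈ 223.6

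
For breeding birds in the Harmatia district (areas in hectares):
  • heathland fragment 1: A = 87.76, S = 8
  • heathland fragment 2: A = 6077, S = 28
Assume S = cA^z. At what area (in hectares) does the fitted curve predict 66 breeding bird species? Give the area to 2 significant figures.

110000 hectares

z = ln(28/8) / ln(6077/87.76) = 1.2528 / 4.2377 = 0.2956
c = 8 / 87.76^0.2956 = 8 / 3.754 = 2.131
A = (66/2.131)^(1/0.2956) ⇒ ln A = ln(30.97)/0.2956 = 11.6127
A = e^11.6127 ≈ 110495 hectares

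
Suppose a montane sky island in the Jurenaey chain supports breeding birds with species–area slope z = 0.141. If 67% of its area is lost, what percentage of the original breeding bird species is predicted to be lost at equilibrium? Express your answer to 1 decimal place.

14.5%

S_new/S_old = (A_new/A_old)^z = 0.33^0.141
= exp(0.141 × ln 0.33) = exp(0.141 × -1.1087) = exp(-0.1563) ≈ 0.8553
Fraction lost = 1 − 0.8553 = 0.1447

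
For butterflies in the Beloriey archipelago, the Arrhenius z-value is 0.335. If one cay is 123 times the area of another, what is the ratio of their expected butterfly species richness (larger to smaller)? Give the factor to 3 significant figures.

5.01

S₂/S₁ = (A₂/A₁)^z = 123^0.335
ln(S₂/S₁) = 0.335 × ln 123 = 0.335 × 4.8122 = 1.6121
S₂/S₁ = e^1.6121 ≈ 5.013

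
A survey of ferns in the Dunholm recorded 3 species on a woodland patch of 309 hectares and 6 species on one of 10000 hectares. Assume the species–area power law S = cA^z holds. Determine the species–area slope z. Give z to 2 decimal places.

Taking logs: ln S = ln c + z ln A, so z = (ln S₂ − ln S₁)/(ln A₂ − ln A₁).
z = ln(6/3) / ln(10000/309) = ln(2) / ln(32.36) = 0.6931 / 3.4770 = 0.1994

0.20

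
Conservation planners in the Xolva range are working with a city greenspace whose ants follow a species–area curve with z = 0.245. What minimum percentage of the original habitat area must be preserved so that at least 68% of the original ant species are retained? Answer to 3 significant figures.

Need (A_new/A_old)^0.245 = 0.68, so A_new/A_old = 0.68^(1/0.245) = 0.68^4.082
ln(A_new/A_old) = ln 0.68 / 0.245 = -0.3857 / 0.245 = -1.5741
A_new/A_old = e^-1.5741 ≈ 0.2072

20.7%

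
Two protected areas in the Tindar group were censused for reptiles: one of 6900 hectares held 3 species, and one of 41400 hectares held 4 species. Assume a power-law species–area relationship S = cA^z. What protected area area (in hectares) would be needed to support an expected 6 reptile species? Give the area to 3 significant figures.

z = ln(4/3) / ln(41400/6900) = 0.2877 / 1.7918 = 0.1606
c = 3 / 6900^0.1606 = 3 / 4.134 = 0.7257
A = (6/0.7257)^(1/0.1606) ⇒ ln A = ln(8.268)/0.1606 = 13.1564
A = e^13.1564 ≈ 517301 hectares

517000 hectares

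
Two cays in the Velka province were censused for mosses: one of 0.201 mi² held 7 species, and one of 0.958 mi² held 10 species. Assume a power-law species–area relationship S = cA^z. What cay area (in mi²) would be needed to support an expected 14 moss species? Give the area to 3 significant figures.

z = ln(10/7) / ln(0.958/0.201) = 0.3567 / 1.5615 = 0.2284
c = 7 / 0.201^0.2284 = 7 / 0.6932 = 10.1
A = (14/10.1)^(1/0.2284) ⇒ ln A = ln(1.386)/0.2284 = 1.4302
A = e^1.4302 ≈ 4.179 mi²

4.18 mi²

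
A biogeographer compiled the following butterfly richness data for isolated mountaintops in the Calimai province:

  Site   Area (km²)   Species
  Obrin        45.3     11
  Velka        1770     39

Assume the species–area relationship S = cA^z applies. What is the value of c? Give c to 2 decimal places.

2.95

z = ln(S₂/S₁) / ln(A₂/A₁) = ln(39/11) / ln(1770/45.3) = 1.2657 / 3.6654 = 0.3453
c = S₁ / A₁^z = 11 / 45.3^0.3453 = 11 / 3.731 = 2.948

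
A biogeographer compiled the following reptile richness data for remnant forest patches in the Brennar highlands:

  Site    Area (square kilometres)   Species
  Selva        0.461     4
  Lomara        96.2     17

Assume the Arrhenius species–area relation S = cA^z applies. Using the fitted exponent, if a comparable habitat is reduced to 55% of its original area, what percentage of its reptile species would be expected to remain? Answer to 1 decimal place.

85.0%

z = ln(17/4) / ln(96.2/0.461) = 1.4469 / 5.3408 = 0.2709
S_new/S_old = (A_new/A_old)^z = 0.55^0.2709 = exp(0.2709 × -0.5978) = 0.8505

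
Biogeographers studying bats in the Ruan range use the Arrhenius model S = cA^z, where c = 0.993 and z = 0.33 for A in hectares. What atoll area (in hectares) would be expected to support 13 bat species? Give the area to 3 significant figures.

13 = 0.993 × A^0.33  ⇒  A^0.33 = 13/0.993 = 13.09
ln A = ln(13.09) / 0.33 = 2.5720 / 0.33 = 7.7939
A = e^7.7939 ≈ 2426 hectares

2430 hectares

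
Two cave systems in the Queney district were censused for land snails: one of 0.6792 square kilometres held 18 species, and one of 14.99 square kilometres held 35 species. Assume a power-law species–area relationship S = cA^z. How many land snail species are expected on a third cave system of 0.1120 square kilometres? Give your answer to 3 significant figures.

z = ln(35/18) / ln(14.99/0.6792) = 0.6650 / 3.0942 = 0.2149
c = 18 / 0.6792^0.2149 = 18 / 0.9202 = 19.56
S₃ = 19.56 × 0.112^0.2149 = 19.56 × 0.6247 ≈ 12.22

12.2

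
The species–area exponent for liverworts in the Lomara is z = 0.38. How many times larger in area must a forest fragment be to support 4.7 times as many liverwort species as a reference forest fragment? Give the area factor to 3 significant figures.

58.7

(A₂/A₁)^0.38 = 4.7, so A₂/A₁ = 4.7^(1/0.38) = 4.7^2.632
ln(A₂/A₁) = ln 4.7 / 0.38 = 1.5476 / 0.38 = 4.0725
A₂/A₁ = e^4.0725 ≈ 58.71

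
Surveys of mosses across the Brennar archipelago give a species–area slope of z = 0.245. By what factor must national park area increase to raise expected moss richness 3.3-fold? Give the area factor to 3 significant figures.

(A₂/A₁)^0.245 = 3.3, so A₂/A₁ = 3.3^(1/0.245) = 3.3^4.082
ln(A₂/A₁) = ln 3.3 / 0.245 = 1.1939 / 0.245 = 4.8732
A₂/A₁ = e^4.8732 ≈ 130.7

131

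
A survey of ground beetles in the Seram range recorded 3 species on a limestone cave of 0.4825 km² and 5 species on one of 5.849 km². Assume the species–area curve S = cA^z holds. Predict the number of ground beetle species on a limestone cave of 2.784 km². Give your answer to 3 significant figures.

4.29

z = ln(5/3) / ln(5.849/0.4825) = 0.5108 / 2.4950 = 0.2047
c = 3 / 0.4825^0.2047 = 3 / 0.8614 = 3.483
S₃ = 3.483 × 2.784^0.2047 = 3.483 × 1.233 ≈ 4.295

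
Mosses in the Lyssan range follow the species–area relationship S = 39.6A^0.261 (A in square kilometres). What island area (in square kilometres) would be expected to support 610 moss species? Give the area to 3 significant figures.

35500 square kilometres

610 = 39.6 × A^0.261  ⇒  A^0.261 = 610/39.6 = 15.4
ln A = ln(15.4) / 0.261 = 2.7346 / 0.261 = 10.4775
A = e^10.4775 ≈ 35508 square kilometres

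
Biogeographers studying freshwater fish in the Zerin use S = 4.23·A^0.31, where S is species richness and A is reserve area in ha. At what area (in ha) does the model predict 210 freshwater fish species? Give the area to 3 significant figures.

210 = 4.23 × A^0.31  ⇒  A^0.31 = 210/4.23 = 49.65
ln A = ln(49.65) / 0.31 = 3.9049 / 0.31 = 12.5965
A = e^12.5965 ≈ 295513 ha

296000 ha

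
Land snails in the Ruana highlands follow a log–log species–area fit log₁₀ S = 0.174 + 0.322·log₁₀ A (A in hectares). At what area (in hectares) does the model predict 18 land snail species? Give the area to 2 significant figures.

2300 hectares

18 = 1.493 × A^0.322  ⇒  A^0.322 = 18/1.493 = 12.06
ln A = ln(12.06) / 0.322 = 2.4897 / 0.322 = 7.7321
A = e^7.7321 ≈ 2280 hectares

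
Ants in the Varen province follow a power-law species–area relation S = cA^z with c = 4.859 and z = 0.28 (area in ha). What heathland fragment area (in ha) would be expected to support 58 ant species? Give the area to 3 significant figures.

7010 ha

58 = 4.859 × A^0.28  ⇒  A^0.28 = 58/4.859 = 11.94
ln A = ln(11.94) / 0.28 = 2.4796 / 0.28 = 8.8558
A = e^8.8558 ≈ 7015 ha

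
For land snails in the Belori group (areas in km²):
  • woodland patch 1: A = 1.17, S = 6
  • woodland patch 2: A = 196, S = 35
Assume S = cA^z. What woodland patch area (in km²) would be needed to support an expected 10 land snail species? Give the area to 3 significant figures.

z = ln(35/6) / ln(196/1.17) = 1.7636 / 5.1211 = 0.3444
c = 6 / 1.17^0.3444 = 6 / 1.056 = 5.684
A = (10/5.684)^(1/0.3444) ⇒ ln A = ln(1.759)/0.3444 = 1.6403
A = e^1.6403 ≈ 5.157 km²

5.16 km²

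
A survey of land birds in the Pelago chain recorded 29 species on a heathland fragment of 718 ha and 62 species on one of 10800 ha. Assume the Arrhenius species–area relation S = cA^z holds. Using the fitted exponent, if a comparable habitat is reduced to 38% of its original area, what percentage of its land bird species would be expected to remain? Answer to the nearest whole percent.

z = ln(62/29) / ln(10800/718) = 0.7598 / 2.7108 = 0.2803
S_new/S_old = (A_new/A_old)^z = 0.38^0.2803 = exp(0.2803 × -0.9676) = 0.7625

76%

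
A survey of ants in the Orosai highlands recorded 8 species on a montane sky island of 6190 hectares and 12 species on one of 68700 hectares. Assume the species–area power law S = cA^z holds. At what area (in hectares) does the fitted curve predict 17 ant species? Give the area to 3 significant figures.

z = ln(12/8) / ln(68700/6190) = 0.4055 / 2.4068 = 0.1685
c = 8 / 6190^0.1685 = 8 / 4.353 = 1.838
A = (17/1.838)^(1/0.1685) ⇒ ln A = ln(9.25)/0.1685 = 13.2050
A = e^13.2050 ≈ 543090 hectares

543000 hectares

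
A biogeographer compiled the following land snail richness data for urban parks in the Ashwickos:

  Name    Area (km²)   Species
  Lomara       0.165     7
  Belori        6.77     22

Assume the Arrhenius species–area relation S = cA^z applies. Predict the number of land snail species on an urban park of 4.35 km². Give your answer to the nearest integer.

z = ln(22/7) / ln(6.77/0.165) = 1.1451 / 3.7143 = 0.3083
c = 7 / 0.165^0.3083 = 7 / 0.5738 = 12.2
S₃ = 12.2 × 4.35^0.3083 = 12.2 × 1.573 ≈ 19.2

19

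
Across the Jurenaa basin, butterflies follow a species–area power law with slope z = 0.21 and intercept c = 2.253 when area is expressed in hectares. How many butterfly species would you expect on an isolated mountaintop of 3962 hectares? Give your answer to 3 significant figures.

S = 2.253 × 3962^0.21
ln S = ln 2.253 + 0.21 × ln 3962 = 0.8123 + 0.21 × 8.2845 = 2.5520
S = e^2.5520 ≈ 12.83

12.8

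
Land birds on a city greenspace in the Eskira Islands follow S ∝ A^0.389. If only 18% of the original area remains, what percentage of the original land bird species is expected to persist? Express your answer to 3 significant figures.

S_new/S_old = (A_new/A_old)^z = 0.18^0.389
= exp(0.389 × ln 0.18) = exp(0.389 × -1.7148) = exp(-0.6671) ≈ 0.5132

51.3%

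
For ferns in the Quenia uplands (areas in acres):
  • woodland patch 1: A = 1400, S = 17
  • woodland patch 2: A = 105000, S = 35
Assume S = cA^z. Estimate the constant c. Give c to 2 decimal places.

5.06

z = ln(S₂/S₁) / ln(A₂/A₁) = ln(35/17) / ln(105000/1400) = 0.7221 / 4.3175 = 0.1673
c = S₁ / A₁^z = 17 / 1400^0.1673 = 17 / 3.359 = 5.061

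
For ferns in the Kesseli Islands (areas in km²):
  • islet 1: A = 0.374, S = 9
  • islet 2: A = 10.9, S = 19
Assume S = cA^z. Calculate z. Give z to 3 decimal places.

0.222

Taking logs: ln S = ln c + z ln A, so z = (ln S₂ − ln S₁)/(ln A₂ − ln A₁).
z = ln(19/9) / ln(10.9/0.374) = ln(2.111) / ln(29.14) = 0.7472 / 3.3723 = 0.2216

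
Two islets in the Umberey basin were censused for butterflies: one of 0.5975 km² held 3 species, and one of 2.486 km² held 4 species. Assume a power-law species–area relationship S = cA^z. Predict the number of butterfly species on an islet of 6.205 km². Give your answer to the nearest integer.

z = ln(4/3) / ln(2.486/0.5975) = 0.2877 / 1.4257 = 0.2018
c = 3 / 0.5975^0.2018 = 3 / 0.9013 = 3.329
S₃ = 3.329 × 6.205^0.2018 = 3.329 × 1.445 ≈ 4.811

5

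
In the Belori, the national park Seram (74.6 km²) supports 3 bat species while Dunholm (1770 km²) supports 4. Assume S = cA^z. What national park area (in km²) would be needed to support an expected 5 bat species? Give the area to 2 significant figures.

z = ln(4/3) / ln(1770/74.6) = 0.2877 / 3.1666 = 0.0908
c = 3 / 74.6^0.0908 = 3 / 1.48 = 2.028
A = (5/2.028)^(1/0.0908) ⇒ ln A = ln(2.466)/0.0908 = 9.9349
A = e^9.9349 ≈ 20639 km²

21000 km²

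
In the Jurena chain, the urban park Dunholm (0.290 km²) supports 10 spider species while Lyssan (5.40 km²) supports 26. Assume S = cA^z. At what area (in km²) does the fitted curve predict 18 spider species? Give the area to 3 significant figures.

z = ln(26/10) / ln(5.4/0.29) = 0.9555 / 2.9243 = 0.3268
c = 10 / 0.29^0.3268 = 10 / 0.6673 = 14.99
A = (18/14.99)^(1/0.3268) ⇒ ln A = ln(1.201)/0.3268 = 0.5610
A = e^0.5610 ≈ 1.752 km²

1.75 km²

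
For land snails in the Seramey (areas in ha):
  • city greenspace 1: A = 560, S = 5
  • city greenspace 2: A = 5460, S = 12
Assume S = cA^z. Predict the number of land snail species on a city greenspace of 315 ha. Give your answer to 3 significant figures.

z = ln(12/5) / ln(5460/560) = 0.8755 / 2.2773 = 0.3844
c = 5 / 560^0.3844 = 5 / 11.39 = 0.439
S₃ = 0.439 × 315^0.3844 = 0.439 × 9.129 ≈ 4.008

4.01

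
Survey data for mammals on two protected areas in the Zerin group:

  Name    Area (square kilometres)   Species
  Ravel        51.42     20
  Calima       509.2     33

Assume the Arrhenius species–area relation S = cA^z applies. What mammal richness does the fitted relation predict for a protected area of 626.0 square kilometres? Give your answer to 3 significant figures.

34.5

z = ln(33/20) / ln(509.2/51.42) = 0.5008 / 2.2928 = 0.2184
c = 20 / 51.42^0.2184 = 20 / 2.364 = 8.459
S₃ = 8.459 × 626^0.2184 = 8.459 × 4.081 ≈ 34.52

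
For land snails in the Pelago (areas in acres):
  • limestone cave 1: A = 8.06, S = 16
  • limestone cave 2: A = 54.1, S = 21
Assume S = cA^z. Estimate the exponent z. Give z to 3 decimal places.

0.143

Taking logs: ln S = ln c + z ln A, so z = (ln S₂ − ln S₁)/(ln A₂ − ln A₁).
z = ln(21/16) / ln(54.1/8.06) = ln(1.312) / ln(6.712) = 0.2719 / 1.9039 = 0.1428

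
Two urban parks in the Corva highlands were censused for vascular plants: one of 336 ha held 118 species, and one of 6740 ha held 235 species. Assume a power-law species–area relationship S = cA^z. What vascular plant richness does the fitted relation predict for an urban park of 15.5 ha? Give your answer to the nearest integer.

z = ln(235/118) / ln(6740/336) = 0.6889 / 2.9987 = 0.2297
c = 118 / 336^0.2297 = 118 / 3.805 = 31.01
S₃ = 31.01 × 15.5^0.2297 = 31.01 × 1.877 ≈ 58.2

58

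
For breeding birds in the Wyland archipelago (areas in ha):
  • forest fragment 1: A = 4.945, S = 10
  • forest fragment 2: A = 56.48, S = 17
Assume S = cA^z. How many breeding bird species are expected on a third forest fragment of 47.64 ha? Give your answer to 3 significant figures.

16.4

z = ln(17/10) / ln(56.48/4.945) = 0.5306 / 2.4355 = 0.2179
c = 10 / 4.945^0.2179 = 10 / 1.417 = 7.059
S₃ = 7.059 × 47.64^0.2179 = 7.059 × 2.321 ≈ 16.38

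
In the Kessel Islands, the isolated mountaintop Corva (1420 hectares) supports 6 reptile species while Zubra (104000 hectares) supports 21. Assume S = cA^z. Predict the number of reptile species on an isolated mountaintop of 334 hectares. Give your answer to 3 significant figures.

z = ln(21/6) / ln(104000/1420) = 1.2528 / 4.2937 = 0.2918
c = 6 / 1420^0.2918 = 6 / 8.312 = 0.7218
S₃ = 0.7218 × 334^0.2918 = 0.7218 × 5.449 ≈ 3.933

3.93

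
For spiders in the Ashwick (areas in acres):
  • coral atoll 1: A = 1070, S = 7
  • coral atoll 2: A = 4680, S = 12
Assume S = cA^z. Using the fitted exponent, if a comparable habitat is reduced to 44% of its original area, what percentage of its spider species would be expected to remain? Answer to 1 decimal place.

z = ln(12/7) / ln(4680/1070) = 0.5390 / 1.4756 = 0.3653
S_new/S_old = (A_new/A_old)^z = 0.44^0.3653 = exp(0.3653 × -0.8210) = 0.7409

74.1%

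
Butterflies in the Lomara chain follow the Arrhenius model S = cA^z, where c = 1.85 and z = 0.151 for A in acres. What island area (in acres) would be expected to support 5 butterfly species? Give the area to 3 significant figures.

5 = 1.85 × A^0.151  ⇒  A^0.151 = 5/1.85 = 2.703
ln A = ln(2.703) / 0.151 = 0.9943 / 0.151 = 6.5845
A = e^6.5845 ≈ 723.8 acres

724 acres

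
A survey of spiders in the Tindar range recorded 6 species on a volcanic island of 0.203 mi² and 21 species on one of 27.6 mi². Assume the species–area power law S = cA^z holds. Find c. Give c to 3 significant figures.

9.01

z = ln(S₂/S₁) / ln(A₂/A₁) = ln(21/6) / ln(27.6/0.203) = 1.2528 / 4.9124 = 0.2550
c = S₁ / A₁^z = 6 / 0.203^0.2550 = 6 / 0.6659 = 9.011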